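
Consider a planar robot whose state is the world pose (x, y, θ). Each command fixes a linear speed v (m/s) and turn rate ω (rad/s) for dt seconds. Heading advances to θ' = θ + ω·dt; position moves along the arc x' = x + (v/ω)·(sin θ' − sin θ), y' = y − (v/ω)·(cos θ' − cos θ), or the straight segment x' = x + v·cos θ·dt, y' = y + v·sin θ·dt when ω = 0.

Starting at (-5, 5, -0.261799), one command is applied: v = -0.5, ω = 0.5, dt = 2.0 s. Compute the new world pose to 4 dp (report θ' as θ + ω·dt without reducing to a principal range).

θ' = -0.2618 + 0.5·2.0 = 0.7382
R = v/ω = -0.5/0.5 = -1.0000
x' = -5 + -1.0000·(sin 0.7382 − sin -0.2618) = -5.9318
y' = 5 − -1.0000·(cos 0.7382 − cos -0.2618) = 4.7738

(-5.9318, 4.7738, 0.7382)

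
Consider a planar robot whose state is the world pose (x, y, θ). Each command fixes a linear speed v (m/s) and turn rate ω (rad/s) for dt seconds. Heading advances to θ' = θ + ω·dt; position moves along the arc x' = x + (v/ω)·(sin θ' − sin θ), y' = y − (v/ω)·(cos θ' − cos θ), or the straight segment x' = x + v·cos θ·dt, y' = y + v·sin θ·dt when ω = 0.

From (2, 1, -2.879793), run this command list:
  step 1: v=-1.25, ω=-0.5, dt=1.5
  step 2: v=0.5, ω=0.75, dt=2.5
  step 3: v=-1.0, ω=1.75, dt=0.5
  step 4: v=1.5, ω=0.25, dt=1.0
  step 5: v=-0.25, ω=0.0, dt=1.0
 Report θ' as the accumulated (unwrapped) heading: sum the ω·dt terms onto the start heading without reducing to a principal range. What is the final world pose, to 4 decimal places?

step 1: θ'=-3.6298 (R=2.5000) → pose (3.8196, 0.7931, -3.6298)
step 2: θ'=-1.7548 (R=0.6667) → pose (2.8515, 0.3263, -1.7548)
step 3: θ'=-0.8798 (R=-0.5714) → pose (2.7301, 0.7950, -0.8798)
step 4: θ'=-0.6298 (R=6.0000) → pose (3.8199, -0.2300, -0.6298)
step 5: θ'=-0.6298 (straight) → pose (3.6178, -0.0827, -0.6298)

(3.6178, -0.0827, -0.6298)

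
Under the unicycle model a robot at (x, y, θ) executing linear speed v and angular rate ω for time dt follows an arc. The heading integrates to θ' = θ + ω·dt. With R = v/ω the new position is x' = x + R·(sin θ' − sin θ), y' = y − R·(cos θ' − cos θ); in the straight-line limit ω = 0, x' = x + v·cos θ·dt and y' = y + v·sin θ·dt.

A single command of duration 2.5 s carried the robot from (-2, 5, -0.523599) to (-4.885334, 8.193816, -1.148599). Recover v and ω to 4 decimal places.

Δθ = -1.148599 − -0.523599 = -0.625000
ω = Δθ/dt = -0.625000/2.5 = -0.2500
R = −Δy/(cos θ' − cos θ) = 7.0000
v = R·ω = 7.0000·-0.2500 = -1.7500

v = -1.7500, ω = -0.2500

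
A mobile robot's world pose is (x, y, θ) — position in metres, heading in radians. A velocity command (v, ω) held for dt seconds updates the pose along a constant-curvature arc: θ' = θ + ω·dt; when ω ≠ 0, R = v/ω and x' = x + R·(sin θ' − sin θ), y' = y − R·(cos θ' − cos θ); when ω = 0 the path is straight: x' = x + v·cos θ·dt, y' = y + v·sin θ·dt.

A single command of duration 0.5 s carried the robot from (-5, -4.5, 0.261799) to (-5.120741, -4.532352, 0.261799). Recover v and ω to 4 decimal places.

Δθ = 0.261799 − 0.261799 = 0.000000
ω = Δθ/dt = 0.000000/0.5 = 0.0000
ω = 0 → v = (Δx·cos θ + Δy·sin θ)/dt = -0.2500

v = -0.2500, ω = 0.0000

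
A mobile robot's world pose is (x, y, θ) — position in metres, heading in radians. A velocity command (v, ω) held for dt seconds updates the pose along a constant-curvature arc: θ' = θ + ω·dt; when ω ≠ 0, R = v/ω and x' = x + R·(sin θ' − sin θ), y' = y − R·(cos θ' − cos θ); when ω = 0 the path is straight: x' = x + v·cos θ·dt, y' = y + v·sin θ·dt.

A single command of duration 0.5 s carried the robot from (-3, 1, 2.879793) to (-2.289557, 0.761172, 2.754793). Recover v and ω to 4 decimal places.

v = -1.5000, ω = -0.2500

Δθ = 2.754793 − 2.879793 = -0.125000
ω = Δθ/dt = -0.125000/0.5 = -0.2500
R = Δx/(sin θ' − sin θ) = 6.0000
v = R·ω = 6.0000·-0.2500 = -1.5000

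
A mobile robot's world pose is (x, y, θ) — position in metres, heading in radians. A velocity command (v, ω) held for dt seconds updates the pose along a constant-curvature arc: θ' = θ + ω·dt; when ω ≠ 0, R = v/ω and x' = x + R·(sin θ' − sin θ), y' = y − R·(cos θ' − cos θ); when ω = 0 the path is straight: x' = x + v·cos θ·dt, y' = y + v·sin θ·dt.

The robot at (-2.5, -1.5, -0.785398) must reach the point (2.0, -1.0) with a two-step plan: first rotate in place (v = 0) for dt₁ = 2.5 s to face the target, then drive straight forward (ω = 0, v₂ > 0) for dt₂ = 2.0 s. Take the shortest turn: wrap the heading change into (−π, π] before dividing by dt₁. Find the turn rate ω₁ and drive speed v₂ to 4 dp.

heading to target = atan2(-1−-1.5, 2−-2.5) = 0.1107
Δθ = wrap(0.1107 − -0.7854) = 0.8961; ω₁ = Δθ/dt₁ = 0.3584
distance = √((2−-2.5)² + (-1−-1.5)²) = 4.5277; v₂ = distance/dt₂ = 2.2638

ω₁ = 0.3584, v₂ = 2.2638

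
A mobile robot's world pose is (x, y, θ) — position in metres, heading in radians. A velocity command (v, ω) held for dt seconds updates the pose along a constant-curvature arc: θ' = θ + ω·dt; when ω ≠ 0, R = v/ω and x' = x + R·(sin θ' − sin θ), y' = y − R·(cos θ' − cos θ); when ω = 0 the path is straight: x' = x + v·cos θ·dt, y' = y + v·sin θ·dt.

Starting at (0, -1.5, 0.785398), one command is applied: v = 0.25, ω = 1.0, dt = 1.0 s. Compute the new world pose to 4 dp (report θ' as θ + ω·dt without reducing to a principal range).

θ' = 0.7854 + 1.0·1.0 = 1.7854
R = v/ω = 0.25/1.0 = 0.2500
x' = 0 + 0.2500·(sin 1.7854 − sin 0.7854) = 0.0675
y' = -1.5 − 0.2500·(cos 1.7854 − cos 0.7854) = -1.2700

(0.0675, -1.2700, 1.7854)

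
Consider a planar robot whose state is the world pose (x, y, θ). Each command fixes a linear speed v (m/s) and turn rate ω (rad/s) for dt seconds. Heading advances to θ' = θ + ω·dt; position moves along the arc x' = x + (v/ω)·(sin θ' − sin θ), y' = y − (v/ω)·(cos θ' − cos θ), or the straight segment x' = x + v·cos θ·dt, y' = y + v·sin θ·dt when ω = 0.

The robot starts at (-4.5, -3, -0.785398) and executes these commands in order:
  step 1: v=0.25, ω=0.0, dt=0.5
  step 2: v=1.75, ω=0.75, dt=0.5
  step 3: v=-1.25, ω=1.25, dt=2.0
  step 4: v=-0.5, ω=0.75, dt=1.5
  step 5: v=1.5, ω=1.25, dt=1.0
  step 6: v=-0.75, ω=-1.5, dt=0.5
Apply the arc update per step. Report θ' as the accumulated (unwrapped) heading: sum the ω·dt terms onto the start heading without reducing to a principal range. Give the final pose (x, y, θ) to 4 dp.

step 1: θ'=-0.7854 (straight) → pose (-4.4116, -3.0884, -0.7854)
step 2: θ'=-0.4104 (R=2.3333) → pose (-3.6926, -3.5781, -0.4104)
step 3: θ'=2.0896 (R=-1.0000) → pose (-4.9600, -4.9909, 2.0896)
step 4: θ'=3.2146 (R=-0.6667) → pose (-4.3325, -5.3252, 3.2146)
step 5: θ'=4.4646 (R=1.2000) → pose (-5.4083, -6.2277, 4.4646)
step 6: θ'=3.7146 (R=0.5000) → pose (-5.1946, -5.9302, 3.7146)

(-5.1946, -5.9302, 3.7146)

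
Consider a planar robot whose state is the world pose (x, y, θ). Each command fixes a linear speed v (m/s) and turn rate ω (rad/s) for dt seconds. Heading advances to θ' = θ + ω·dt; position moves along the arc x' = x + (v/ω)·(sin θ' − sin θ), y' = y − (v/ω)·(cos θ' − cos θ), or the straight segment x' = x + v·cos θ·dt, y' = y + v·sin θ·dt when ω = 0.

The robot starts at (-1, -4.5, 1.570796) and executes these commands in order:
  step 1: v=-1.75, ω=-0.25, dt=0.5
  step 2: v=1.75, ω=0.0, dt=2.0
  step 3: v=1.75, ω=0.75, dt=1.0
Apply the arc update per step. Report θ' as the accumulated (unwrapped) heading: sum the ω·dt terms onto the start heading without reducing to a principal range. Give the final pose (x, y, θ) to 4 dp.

step 1: θ'=1.4458 (R=7.0000) → pose (-1.0546, -5.3727, 1.4458)
step 2: θ'=1.4458 (straight) → pose (-0.6183, -1.9000, 1.4458)
step 3: θ'=2.1958 (R=2.3333) → pose (-1.0411, -0.2439, 2.1958)

(-1.0411, -0.2439, 2.1958)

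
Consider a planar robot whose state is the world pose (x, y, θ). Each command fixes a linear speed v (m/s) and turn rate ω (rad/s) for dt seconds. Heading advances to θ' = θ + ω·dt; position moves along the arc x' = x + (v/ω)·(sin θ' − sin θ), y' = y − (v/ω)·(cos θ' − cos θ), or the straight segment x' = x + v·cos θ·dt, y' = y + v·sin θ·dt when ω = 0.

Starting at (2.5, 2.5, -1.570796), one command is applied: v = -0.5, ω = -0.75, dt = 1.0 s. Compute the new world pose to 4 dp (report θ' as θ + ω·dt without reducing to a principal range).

(2.6789, 2.9544, -2.3208)

θ' = -1.5708 + -0.75·1.0 = -2.3208
R = v/ω = -0.5/-0.75 = 0.6667
x' = 2.5 + 0.6667·(sin -2.3208 − sin -1.5708) = 2.6789
y' = 2.5 − 0.6667·(cos -2.3208 − cos -1.5708) = 2.9544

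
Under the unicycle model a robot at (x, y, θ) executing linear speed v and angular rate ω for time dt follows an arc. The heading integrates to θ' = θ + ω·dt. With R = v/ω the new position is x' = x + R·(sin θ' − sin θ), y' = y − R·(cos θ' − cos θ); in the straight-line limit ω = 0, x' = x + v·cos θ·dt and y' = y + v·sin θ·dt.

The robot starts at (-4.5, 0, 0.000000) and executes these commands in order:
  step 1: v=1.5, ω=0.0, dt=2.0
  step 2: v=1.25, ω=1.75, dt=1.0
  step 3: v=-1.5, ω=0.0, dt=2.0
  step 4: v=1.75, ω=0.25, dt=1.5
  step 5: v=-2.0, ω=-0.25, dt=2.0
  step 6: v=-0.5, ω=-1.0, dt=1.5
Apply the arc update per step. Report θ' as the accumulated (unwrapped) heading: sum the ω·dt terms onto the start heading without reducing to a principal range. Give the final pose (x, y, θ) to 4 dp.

step 1: θ'=0.0000 (straight) → pose (-1.5000, 0.0000, 0.0000)
step 2: θ'=1.7500 (R=0.7143) → pose (-0.7972, 0.8416, 1.7500)
step 3: θ'=1.7500 (straight) → pose (-0.2624, -2.1104, 1.7500)
step 4: θ'=2.1250 (R=7.0000) → pose (-1.1981, 0.3258, 2.1250)
step 5: θ'=1.6250 (R=8.0000) → pose (-0.0124, -3.4509, 1.6250)
step 6: θ'=0.1250 (R=0.5000) → pose (-0.4493, -3.9741, 0.1250)

(-0.4493, -3.9741, 0.1250)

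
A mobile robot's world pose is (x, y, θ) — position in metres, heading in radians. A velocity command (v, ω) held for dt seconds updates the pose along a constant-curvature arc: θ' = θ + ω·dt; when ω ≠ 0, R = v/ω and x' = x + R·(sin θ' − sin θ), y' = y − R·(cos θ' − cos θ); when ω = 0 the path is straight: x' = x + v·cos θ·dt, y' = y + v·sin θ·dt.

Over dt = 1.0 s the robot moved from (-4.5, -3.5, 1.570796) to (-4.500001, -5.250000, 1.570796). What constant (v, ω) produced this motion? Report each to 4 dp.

v = -1.7500, ω = 0.0000

Δθ = 1.570796 − 1.570796 = 0.000000
ω = Δθ/dt = 0.000000/1.0 = 0.0000
ω = 0 → v = (Δx·cos θ + Δy·sin θ)/dt = -1.7500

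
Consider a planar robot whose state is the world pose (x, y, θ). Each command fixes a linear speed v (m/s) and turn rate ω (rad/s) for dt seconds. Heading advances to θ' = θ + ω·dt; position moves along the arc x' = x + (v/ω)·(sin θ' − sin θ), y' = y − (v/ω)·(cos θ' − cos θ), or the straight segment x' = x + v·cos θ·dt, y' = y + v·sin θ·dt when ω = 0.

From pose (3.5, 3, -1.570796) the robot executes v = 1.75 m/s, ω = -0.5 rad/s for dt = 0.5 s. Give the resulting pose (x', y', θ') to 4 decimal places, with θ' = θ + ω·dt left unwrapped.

(3.3912, 2.1341, -1.8208)

θ' = -1.5708 + -0.5·0.5 = -1.8208
R = v/ω = 1.75/-0.5 = -3.5000
x' = 3.5 + -3.5000·(sin -1.8208 − sin -1.5708) = 3.3912
y' = 3 − -3.5000·(cos -1.8208 − cos -1.5708) = 2.1341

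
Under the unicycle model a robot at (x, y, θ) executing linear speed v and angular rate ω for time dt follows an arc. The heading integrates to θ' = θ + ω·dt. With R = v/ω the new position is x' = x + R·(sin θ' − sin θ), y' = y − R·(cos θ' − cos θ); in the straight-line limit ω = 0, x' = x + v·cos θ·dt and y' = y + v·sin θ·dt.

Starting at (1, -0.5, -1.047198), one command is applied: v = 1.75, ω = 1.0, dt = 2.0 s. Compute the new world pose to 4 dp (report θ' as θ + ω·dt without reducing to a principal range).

θ' = -1.0472 + 1.0·2.0 = 0.9528
R = v/ω = 1.75/1.0 = 1.7500
x' = 1 + 1.7500·(sin 0.9528 − sin -1.0472) = 3.9419
y' = -0.5 − 1.7500·(cos 0.9528 − cos -1.0472) = -0.6390

(3.9419, -0.6390, 0.9528)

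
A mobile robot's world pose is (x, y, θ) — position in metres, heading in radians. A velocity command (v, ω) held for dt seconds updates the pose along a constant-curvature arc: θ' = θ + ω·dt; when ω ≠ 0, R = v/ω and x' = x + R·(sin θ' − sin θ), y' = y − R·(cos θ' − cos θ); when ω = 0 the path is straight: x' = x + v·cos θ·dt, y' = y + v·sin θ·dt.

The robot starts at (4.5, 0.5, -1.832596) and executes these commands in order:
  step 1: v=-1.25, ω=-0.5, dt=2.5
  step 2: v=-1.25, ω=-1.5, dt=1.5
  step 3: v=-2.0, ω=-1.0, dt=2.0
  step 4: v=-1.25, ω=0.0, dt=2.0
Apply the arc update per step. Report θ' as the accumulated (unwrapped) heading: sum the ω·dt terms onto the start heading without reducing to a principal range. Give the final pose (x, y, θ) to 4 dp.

(2.8877, 3.3664, -7.3326)

step 1: θ'=-3.0826 (R=2.5000) → pose (6.7674, 2.3486, -3.0826)
step 2: θ'=-5.3326 (R=0.8333) → pose (7.4947, 1.0324, -5.3326)
step 3: θ'=-7.3326 (R=2.0000) → pose (4.1329, 1.1986, -7.3326)
step 4: θ'=-7.3326 (straight) → pose (2.8877, 3.3664, -7.3326)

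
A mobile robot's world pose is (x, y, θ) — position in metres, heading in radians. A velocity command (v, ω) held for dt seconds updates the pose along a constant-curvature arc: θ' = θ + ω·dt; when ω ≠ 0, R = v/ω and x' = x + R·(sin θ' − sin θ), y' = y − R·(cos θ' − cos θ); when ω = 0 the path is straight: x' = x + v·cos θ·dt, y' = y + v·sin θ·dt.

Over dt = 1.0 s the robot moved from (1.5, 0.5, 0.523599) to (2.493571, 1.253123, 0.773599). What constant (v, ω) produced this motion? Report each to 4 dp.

Δθ = 0.773599 − 0.523599 = 0.250000
ω = Δθ/dt = 0.250000/1.0 = 0.2500
R = Δx/(sin θ' − sin θ) = 5.0000
v = R·ω = 5.0000·0.2500 = 1.2500

v = 1.2500, ω = 0.2500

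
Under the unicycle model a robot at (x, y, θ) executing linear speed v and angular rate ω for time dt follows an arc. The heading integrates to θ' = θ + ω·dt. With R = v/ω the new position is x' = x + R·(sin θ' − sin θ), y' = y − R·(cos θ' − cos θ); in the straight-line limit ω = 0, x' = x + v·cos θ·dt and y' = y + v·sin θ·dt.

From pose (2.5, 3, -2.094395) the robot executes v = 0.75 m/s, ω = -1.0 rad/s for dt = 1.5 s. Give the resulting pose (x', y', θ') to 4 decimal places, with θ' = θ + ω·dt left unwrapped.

θ' = -2.0944 + -1.0·1.5 = -3.5944
R = v/ω = 0.75/-1.0 = -0.7500
x' = 2.5 + -0.7500·(sin -3.5944 − sin -2.0944) = 1.5224
y' = 3 − -0.7500·(cos -3.5944 − cos -2.0944) = 2.7006

(1.5224, 2.7006, -3.5944)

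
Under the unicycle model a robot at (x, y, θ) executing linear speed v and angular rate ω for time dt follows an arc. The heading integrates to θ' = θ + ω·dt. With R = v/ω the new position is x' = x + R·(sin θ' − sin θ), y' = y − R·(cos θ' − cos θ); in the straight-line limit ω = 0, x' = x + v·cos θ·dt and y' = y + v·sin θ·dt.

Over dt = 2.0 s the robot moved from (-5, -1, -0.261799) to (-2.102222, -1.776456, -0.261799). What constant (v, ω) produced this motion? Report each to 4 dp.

v = 1.5000, ω = 0.0000

Δθ = -0.261799 − -0.261799 = 0.000000
ω = Δθ/dt = 0.000000/2.0 = 0.0000
ω = 0 → v = (Δx·cos θ + Δy·sin θ)/dt = 1.5000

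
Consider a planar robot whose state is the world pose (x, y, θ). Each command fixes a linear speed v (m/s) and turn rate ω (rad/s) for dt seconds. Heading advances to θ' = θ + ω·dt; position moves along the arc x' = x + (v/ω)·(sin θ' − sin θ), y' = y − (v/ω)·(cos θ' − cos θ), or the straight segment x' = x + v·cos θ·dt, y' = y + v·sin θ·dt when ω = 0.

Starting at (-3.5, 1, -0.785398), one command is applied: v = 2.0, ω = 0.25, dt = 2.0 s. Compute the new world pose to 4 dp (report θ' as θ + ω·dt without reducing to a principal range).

(-0.0955, -1.0195, -0.2854)

θ' = -0.7854 + 0.25·2.0 = -0.2854
R = v/ω = 2.0/0.25 = 8.0000
x' = -3.5 + 8.0000·(sin -0.2854 − sin -0.7854) = -0.0955
y' = 1 − 8.0000·(cos -0.2854 − cos -0.7854) = -1.0195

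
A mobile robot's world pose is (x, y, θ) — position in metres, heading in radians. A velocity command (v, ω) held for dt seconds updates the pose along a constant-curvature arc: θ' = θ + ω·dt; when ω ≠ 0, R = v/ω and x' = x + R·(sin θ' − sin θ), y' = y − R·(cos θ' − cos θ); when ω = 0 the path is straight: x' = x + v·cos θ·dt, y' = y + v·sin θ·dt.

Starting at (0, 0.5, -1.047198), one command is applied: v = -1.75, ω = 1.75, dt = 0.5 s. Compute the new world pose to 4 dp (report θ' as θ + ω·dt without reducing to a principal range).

(-0.6947, 0.9852, -0.1722)

θ' = -1.0472 + 1.75·0.5 = -0.1722
R = v/ω = -1.75/1.75 = -1.0000
x' = 0 + -1.0000·(sin -0.1722 − sin -1.0472) = -0.6947
y' = 0.5 − -1.0000·(cos -0.1722 − cos -1.0472) = 0.9852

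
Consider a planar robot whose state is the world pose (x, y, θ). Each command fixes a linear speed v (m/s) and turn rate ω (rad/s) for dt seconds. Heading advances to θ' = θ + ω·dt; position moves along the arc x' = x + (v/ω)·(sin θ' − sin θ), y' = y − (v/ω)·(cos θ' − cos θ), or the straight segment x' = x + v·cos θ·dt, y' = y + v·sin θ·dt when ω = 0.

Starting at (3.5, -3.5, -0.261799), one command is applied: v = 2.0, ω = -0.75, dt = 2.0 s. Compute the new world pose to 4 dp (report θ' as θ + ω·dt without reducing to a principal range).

θ' = -0.2618 + -0.75·2.0 = -1.7618
R = v/ω = 2.0/-0.75 = -2.6667
x' = 3.5 + -2.6667·(sin -1.7618 − sin -0.2618) = 5.4280
y' = -3.5 − -2.6667·(cos -1.7618 − cos -0.2618) = -6.5821

(5.4280, -6.5821, -1.7618)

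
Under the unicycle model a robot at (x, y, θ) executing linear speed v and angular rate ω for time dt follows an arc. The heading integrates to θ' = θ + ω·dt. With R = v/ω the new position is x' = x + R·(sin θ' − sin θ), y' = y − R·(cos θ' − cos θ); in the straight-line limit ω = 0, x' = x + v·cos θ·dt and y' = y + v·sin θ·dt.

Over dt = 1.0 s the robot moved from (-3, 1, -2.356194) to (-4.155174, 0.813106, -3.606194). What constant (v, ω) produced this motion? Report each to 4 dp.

v = 1.2500, ω = -1.2500

Δθ = -3.606194 − -2.356194 = -1.250000
ω = Δθ/dt = -1.250000/1.0 = -1.2500
R = Δx/(sin θ' − sin θ) = -1.0000
v = R·ω = -1.0000·-1.2500 = 1.2500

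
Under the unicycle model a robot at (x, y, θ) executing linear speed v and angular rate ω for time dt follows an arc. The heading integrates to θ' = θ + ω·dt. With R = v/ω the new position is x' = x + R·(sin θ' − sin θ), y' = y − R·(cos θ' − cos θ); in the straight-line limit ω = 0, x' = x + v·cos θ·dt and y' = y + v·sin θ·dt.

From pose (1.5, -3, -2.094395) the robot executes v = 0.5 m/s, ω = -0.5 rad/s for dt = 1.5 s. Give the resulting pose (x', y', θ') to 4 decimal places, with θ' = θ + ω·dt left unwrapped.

(0.9268, -3.4562, -2.8444)

θ' = -2.0944 + -0.5·1.5 = -2.8444
R = v/ω = 0.5/-0.5 = -1.0000
x' = 1.5 + -1.0000·(sin -2.8444 − sin -2.0944) = 0.9268
y' = -3 − -1.0000·(cos -2.8444 − cos -2.0944) = -3.4562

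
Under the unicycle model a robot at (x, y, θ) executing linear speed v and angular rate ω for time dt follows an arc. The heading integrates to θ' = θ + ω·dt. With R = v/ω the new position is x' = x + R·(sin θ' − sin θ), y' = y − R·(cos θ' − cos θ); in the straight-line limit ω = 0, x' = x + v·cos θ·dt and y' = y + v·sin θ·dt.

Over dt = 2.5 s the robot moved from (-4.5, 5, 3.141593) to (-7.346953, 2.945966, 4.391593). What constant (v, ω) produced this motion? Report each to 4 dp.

v = 1.5000, ω = 0.5000

Δθ = 4.391593 − 3.141593 = 1.250000
ω = Δθ/dt = 1.250000/2.5 = 0.5000
R = Δx/(sin θ' − sin θ) = 3.0000
v = R·ω = 3.0000·0.5000 = 1.5000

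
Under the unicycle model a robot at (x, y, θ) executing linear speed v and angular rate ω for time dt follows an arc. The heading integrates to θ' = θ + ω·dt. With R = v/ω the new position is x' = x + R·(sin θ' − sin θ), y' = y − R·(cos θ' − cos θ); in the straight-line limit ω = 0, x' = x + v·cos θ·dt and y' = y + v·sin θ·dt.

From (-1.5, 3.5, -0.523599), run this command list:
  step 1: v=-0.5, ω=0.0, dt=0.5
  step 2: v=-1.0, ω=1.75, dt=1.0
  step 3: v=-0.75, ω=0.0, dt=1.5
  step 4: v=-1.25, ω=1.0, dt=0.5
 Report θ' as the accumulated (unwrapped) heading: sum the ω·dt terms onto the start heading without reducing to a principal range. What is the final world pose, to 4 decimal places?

step 1: θ'=-0.5236 (straight) → pose (-1.7165, 3.6250, -0.5236)
step 2: θ'=1.2264 (R=-0.5714) → pose (-2.5401, 3.3231, 1.2264)
step 3: θ'=1.2264 (straight) → pose (-2.9199, 2.2641, 1.2264)
step 4: θ'=1.7264 (R=-1.2500) → pose (-2.9782, 1.6484, 1.7264)

(-2.9782, 1.6484, 1.7264)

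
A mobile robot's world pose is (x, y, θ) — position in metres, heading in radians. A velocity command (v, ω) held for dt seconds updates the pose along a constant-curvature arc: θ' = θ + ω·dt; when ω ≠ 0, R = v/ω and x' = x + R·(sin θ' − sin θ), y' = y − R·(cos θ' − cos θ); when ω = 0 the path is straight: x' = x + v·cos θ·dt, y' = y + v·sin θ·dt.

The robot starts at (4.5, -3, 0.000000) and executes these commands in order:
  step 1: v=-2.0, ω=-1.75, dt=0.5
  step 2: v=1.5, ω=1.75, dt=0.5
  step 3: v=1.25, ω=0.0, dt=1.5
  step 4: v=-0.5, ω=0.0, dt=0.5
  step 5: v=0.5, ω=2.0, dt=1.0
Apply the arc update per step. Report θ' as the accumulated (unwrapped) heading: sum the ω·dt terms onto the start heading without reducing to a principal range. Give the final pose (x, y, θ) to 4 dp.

step 1: θ'=-0.8750 (R=1.1429) → pose (3.6228, -2.5897, -0.8750)
step 2: θ'=0.0000 (R=0.8571) → pose (4.2807, -2.8974, 0.0000)
step 3: θ'=0.0000 (straight) → pose (6.1557, -2.8974, 0.0000)
step 4: θ'=0.0000 (straight) → pose (5.9057, -2.8974, 0.0000)
step 5: θ'=2.0000 (R=0.2500) → pose (6.1330, -2.5434, 2.0000)

(6.1330, -2.5434, 2.0000)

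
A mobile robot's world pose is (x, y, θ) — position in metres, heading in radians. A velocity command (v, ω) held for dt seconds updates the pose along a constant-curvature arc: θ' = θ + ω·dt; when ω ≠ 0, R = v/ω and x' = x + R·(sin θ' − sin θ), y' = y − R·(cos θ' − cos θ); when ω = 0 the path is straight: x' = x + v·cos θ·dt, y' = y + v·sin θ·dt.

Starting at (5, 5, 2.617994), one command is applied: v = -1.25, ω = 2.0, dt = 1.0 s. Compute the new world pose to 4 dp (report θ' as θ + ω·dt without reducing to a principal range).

θ' = 2.6180 + 2.0·1.0 = 4.6180
R = v/ω = -1.25/2.0 = -0.6250
x' = 5 + -0.6250·(sin 4.6180 − sin 2.6180) = 5.9347
y' = 5 − -0.6250·(cos 4.6180 − cos 2.6180) = 5.4824

(5.9347, 5.4824, 4.6180)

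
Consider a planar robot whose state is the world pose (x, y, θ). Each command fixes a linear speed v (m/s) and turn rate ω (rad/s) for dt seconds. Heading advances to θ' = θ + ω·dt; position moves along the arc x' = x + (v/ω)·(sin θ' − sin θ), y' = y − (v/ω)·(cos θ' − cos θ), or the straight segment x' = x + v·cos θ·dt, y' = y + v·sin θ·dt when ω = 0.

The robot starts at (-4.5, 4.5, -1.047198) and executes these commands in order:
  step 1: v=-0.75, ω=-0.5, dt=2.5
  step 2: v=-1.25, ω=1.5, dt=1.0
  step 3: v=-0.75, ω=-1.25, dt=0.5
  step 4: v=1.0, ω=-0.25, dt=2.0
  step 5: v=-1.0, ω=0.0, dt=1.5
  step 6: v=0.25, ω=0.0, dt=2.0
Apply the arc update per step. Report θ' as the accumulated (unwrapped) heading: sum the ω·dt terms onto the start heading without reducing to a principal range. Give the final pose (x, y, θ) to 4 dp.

step 1: θ'=-2.2972 (R=1.5000) → pose (-4.3223, 6.2463, -2.2972)
step 2: θ'=-0.7972 (R=-0.8333) → pose (-4.3491, 7.3820, -0.7972)
step 3: θ'=-1.4222 (R=0.6000) → pose (-4.5133, 7.7124, -1.4222)
step 4: θ'=-1.9222 (R=-4.0000) → pose (-4.7136, 5.7434, -1.9222)
step 5: θ'=-1.9222 (straight) → pose (-4.1973, 7.1517, -1.9222)
step 6: θ'=-1.9222 (straight) → pose (-4.3694, 6.6822, -1.9222)

(-4.3694, 6.6822, -1.9222)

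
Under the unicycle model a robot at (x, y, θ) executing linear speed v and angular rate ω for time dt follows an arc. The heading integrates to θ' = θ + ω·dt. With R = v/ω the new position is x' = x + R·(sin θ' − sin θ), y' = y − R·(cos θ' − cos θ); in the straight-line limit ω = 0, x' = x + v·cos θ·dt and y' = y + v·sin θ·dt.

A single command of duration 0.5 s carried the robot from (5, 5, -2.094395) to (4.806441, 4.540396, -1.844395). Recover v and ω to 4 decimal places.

v = 1.0000, ω = 0.5000

Δθ = -1.844395 − -2.094395 = 0.250000
ω = Δθ/dt = 0.250000/0.5 = 0.5000
R = −Δy/(cos θ' − cos θ) = 2.0000
v = R·ω = 2.0000·0.5000 = 1.0000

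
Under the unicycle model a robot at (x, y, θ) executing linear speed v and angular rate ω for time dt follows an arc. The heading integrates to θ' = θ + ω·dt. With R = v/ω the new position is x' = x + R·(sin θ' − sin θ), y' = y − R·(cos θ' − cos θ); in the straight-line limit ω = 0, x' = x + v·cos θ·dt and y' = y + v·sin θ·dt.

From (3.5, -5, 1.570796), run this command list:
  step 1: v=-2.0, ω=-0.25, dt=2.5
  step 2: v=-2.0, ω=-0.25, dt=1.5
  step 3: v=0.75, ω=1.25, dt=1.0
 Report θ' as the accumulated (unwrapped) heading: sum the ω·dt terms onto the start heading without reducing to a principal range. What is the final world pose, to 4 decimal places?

step 1: θ'=0.9458 (R=8.0000) → pose (1.9877, -9.6808, 0.9458)
step 2: θ'=0.5708 (R=8.0000) → pose (-0.1776, -11.7318, 0.5708)
step 3: θ'=1.8208 (R=0.6000) → pose (0.0796, -11.0784, 1.8208)

(0.0796, -11.0784, 1.8208)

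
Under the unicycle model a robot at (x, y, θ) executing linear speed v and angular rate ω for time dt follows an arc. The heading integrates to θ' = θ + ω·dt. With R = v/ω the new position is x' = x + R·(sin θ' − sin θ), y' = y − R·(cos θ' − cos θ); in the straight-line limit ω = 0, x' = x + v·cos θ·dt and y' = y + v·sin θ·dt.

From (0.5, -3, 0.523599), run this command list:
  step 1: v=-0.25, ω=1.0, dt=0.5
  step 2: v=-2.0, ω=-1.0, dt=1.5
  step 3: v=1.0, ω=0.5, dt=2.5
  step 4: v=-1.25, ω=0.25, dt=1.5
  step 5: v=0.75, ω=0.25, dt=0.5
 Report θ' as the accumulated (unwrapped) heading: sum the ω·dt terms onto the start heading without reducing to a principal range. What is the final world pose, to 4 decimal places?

(-0.8345, -4.6540, 1.2736)

step 1: θ'=1.0236 (R=-0.2500) → pose (0.4115, -3.0864, 1.0236)
step 2: θ'=-0.4764 (R=2.0000) → pose (-2.2136, -3.8231, -0.4764)
step 3: θ'=0.7736 (R=2.0000) → pose (0.1010, -3.4766, 0.7736)
step 4: θ'=1.1486 (R=-5.0000) → pose (-0.9664, -5.0048, 1.1486)
step 5: θ'=1.2736 (R=3.0000) → pose (-0.8345, -4.6540, 1.2736)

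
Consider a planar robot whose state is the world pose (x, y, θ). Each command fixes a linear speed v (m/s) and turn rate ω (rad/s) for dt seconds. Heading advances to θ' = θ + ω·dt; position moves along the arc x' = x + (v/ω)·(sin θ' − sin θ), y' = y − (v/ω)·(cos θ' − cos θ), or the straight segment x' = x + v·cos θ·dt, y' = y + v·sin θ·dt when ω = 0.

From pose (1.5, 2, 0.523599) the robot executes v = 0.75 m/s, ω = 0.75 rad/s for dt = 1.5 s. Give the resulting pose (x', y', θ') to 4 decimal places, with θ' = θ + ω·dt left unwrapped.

θ' = 0.5236 + 0.75·1.5 = 1.6486
R = v/ω = 0.75/0.75 = 1.0000
x' = 1.5 + 1.0000·(sin 1.6486 − sin 0.5236) = 1.9970
y' = 2 − 1.0000·(cos 1.6486 − cos 0.5236) = 2.9437

(1.9970, 2.9437, 1.6486)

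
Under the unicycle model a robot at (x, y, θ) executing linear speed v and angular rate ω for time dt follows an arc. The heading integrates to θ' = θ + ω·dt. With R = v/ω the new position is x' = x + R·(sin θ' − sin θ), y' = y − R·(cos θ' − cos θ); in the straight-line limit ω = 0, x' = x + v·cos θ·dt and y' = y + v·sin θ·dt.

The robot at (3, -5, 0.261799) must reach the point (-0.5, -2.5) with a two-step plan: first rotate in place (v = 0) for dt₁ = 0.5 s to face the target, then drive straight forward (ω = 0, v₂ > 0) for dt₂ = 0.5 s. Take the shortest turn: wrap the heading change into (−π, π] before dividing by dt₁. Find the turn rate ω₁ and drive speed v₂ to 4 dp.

ω₁ = 4.5191, v₂ = 8.6023

heading to target = atan2(-2.5−-5, -0.5−3) = 2.5213
Δθ = wrap(2.5213 − 0.2618) = 2.2595; ω₁ = Δθ/dt₁ = 4.5191
distance = √((-0.5−3)² + (-2.5−-5)²) = 4.3012; v₂ = distance/dt₂ = 8.6023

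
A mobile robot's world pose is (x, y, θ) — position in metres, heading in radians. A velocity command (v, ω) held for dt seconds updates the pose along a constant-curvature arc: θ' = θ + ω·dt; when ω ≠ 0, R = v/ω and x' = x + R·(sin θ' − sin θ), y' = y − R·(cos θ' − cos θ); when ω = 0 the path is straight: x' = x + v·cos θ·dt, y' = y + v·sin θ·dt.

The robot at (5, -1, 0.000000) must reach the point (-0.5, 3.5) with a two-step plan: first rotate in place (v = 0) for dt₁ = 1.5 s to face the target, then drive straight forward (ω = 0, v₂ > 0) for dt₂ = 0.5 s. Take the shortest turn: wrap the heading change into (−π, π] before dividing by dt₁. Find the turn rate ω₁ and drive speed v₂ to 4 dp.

ω₁ = 1.6372, v₂ = 14.2127

heading to target = atan2(3.5−-1, -0.5−5) = 2.4559
Δθ = wrap(2.4559 − 0.0000) = 2.4559; ω₁ = Δθ/dt₁ = 1.6372
distance = √((-0.5−5)² + (3.5−-1)²) = 7.1063; v₂ = distance/dt₂ = 14.2127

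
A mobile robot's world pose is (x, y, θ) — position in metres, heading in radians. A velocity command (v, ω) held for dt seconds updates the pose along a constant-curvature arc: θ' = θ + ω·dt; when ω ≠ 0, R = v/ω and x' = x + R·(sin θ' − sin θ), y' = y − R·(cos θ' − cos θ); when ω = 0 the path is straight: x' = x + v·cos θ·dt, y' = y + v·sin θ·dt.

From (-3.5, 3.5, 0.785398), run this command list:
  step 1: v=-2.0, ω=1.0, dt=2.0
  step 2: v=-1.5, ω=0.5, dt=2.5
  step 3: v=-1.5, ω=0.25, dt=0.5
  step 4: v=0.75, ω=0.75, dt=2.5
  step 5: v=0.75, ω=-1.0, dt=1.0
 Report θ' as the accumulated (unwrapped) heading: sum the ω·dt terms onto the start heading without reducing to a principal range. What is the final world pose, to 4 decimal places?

(2.1669, -0.2268, 5.0354)

step 1: θ'=2.7854 (R=-2.0000) → pose (-2.7832, 0.2113, 2.7854)
step 2: θ'=4.0354 (R=-3.0000) → pose (0.6013, 1.1437, 4.0354)
step 3: θ'=4.1604 (R=-6.0000) → pose (1.0334, 1.7561, 4.1604)
step 4: θ'=6.0354 (R=1.0000) → pose (1.6397, 0.2622, 6.0354)
step 5: θ'=5.0354 (R=-0.7500) → pose (2.1669, -0.2268, 5.0354)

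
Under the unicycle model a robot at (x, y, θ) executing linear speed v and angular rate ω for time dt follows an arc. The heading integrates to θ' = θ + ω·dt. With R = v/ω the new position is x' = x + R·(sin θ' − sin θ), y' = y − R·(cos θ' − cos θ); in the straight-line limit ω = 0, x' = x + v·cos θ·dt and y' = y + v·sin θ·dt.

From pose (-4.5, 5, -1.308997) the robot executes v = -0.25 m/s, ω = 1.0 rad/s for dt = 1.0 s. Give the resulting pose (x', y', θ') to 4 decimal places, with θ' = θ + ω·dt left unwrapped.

(-4.6655, 5.1735, -0.3090)

θ' = -1.3090 + 1.0·1.0 = -0.3090
R = v/ω = -0.25/1.0 = -0.2500
x' = -4.5 + -0.2500·(sin -0.3090 − sin -1.3090) = -4.6655
y' = 5 − -0.2500·(cos -0.3090 − cos -1.3090) = 5.1735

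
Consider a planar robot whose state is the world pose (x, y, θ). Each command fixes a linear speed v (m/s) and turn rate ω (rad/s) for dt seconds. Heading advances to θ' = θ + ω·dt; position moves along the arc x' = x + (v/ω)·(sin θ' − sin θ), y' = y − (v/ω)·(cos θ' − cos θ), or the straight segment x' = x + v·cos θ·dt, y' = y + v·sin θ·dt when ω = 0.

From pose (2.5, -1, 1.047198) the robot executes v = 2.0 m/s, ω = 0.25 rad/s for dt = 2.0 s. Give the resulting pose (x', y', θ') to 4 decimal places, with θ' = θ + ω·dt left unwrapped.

θ' = 1.0472 + 0.25·2.0 = 1.5472
R = v/ω = 2.0/0.25 = 8.0000
x' = 2.5 + 8.0000·(sin 1.5472 − sin 1.0472) = 3.5696
y' = -1 − 8.0000·(cos 1.5472 − cos 1.0472) = 2.8112

(3.5696, 2.8112, 1.5472)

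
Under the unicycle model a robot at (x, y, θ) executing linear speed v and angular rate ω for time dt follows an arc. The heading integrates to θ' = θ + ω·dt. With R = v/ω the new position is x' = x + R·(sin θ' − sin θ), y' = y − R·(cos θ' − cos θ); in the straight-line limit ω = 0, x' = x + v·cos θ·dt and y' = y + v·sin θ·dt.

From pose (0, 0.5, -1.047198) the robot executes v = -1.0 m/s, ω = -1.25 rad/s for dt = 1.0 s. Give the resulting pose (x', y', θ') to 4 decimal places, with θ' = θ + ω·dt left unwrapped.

θ' = -1.0472 + -1.25·1.0 = -2.2972
R = v/ω = -1.0/-1.25 = 0.8000
x' = 0 + 0.8000·(sin -2.2972 − sin -1.0472) = 0.0948
y' = 0.5 − 0.8000·(cos -2.2972 − cos -1.0472) = 1.4313

(0.0948, 1.4313, -2.2972)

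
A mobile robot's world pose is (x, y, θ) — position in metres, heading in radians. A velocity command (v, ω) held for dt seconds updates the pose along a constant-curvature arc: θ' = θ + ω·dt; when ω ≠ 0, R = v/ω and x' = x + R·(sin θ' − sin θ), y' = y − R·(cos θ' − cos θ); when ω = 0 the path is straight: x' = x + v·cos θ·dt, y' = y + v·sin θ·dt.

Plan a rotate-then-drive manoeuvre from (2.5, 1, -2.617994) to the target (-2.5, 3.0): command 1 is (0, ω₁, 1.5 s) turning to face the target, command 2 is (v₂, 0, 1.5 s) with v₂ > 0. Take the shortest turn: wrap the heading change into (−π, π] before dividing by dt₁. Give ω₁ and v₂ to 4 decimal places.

ω₁ = -0.6027, v₂ = 3.5901

heading to target = atan2(3−1, -2.5−2.5) = 2.7611
Δθ = wrap(2.7611 − -2.6180) = -0.9041; ω₁ = Δθ/dt₁ = -0.6027
distance = √((-2.5−2.5)² + (3−1)²) = 5.3852; v₂ = distance/dt₂ = 3.5901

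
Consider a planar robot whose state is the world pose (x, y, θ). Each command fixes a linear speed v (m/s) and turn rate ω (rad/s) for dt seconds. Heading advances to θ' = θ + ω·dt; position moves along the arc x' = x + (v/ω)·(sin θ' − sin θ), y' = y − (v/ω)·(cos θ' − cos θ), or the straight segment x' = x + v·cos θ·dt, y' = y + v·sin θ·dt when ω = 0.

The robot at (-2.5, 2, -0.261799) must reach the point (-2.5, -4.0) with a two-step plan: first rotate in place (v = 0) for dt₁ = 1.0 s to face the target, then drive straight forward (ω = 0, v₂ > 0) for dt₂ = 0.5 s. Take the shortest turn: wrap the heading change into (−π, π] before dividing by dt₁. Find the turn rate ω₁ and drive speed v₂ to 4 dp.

heading to target = atan2(-4−2, -2.5−-2.5) = -1.5708
Δθ = wrap(-1.5708 − -0.2618) = -1.3090; ω₁ = Δθ/dt₁ = -1.3090
distance = √((-2.5−-2.5)² + (-4−2)²) = 6.0000; v₂ = distance/dt₂ = 12.0000

ω₁ = -1.3090, v₂ = 12.0000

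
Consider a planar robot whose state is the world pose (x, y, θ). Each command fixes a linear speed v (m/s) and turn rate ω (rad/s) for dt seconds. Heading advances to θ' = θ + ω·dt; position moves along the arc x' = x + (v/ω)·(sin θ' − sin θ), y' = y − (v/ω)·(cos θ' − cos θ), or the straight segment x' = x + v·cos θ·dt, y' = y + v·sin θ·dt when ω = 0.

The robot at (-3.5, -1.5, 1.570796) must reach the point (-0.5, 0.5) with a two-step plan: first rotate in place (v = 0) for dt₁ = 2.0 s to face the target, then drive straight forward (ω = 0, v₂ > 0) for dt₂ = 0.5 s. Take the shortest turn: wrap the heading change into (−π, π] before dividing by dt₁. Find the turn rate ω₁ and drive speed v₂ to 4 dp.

ω₁ = -0.4914, v₂ = 7.2111

heading to target = atan2(0.5−-1.5, -0.5−-3.5) = 0.5880
Δθ = wrap(0.5880 − 1.5708) = -0.9828; ω₁ = Δθ/dt₁ = -0.4914
distance = √((-0.5−-3.5)² + (0.5−-1.5)²) = 3.6056; v₂ = distance/dt₂ = 7.2111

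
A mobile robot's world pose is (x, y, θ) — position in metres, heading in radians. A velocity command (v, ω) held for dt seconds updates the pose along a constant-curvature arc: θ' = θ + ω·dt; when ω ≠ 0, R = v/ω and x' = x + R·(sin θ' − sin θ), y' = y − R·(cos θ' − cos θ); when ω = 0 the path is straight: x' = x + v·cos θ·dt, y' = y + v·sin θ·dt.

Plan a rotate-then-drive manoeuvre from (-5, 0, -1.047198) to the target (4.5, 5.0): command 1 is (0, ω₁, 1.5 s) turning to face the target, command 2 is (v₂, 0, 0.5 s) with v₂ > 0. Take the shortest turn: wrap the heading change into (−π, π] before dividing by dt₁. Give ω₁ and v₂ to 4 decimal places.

heading to target = atan2(5−0, 4.5−-5) = 0.4845
Δθ = wrap(0.4845 − -1.0472) = 1.5317; ω₁ = Δθ/dt₁ = 1.0211
distance = √((4.5−-5)² + (5−0)²) = 10.7355; v₂ = distance/dt₂ = 21.4709

ω₁ = 1.0211, v₂ = 21.4709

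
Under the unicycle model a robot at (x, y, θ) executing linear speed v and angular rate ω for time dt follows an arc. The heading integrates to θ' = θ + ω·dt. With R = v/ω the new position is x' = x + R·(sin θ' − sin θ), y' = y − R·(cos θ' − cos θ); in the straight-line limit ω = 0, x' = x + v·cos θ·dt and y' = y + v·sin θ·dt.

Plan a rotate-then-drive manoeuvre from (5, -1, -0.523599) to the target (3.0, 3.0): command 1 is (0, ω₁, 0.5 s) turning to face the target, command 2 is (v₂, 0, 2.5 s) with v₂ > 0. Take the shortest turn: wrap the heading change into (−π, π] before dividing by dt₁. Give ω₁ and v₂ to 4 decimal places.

ω₁ = 5.1161, v₂ = 1.7889

heading to target = atan2(3−-1, 3−5) = 2.0344
Δθ = wrap(2.0344 − -0.5236) = 2.5580; ω₁ = Δθ/dt₁ = 5.1161
distance = √((3−5)² + (3−-1)²) = 4.4721; v₂ = distance/dt₂ = 1.7889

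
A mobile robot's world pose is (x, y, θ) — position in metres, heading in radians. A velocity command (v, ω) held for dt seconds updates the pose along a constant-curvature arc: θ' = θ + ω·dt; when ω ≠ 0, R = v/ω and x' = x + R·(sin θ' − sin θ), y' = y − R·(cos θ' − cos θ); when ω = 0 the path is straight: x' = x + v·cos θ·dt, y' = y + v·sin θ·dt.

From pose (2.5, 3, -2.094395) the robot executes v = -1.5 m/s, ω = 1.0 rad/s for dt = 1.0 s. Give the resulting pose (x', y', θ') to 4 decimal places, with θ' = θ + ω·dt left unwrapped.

θ' = -2.0944 + 1.0·1.0 = -1.0944
R = v/ω = -1.5/1.0 = -1.5000
x' = 2.5 + -1.5000·(sin -1.0944 − sin -2.0944) = 2.5339
y' = 3 − -1.5000·(cos -1.0944 − cos -2.0944) = 4.4379

(2.5339, 4.4379, -1.0944)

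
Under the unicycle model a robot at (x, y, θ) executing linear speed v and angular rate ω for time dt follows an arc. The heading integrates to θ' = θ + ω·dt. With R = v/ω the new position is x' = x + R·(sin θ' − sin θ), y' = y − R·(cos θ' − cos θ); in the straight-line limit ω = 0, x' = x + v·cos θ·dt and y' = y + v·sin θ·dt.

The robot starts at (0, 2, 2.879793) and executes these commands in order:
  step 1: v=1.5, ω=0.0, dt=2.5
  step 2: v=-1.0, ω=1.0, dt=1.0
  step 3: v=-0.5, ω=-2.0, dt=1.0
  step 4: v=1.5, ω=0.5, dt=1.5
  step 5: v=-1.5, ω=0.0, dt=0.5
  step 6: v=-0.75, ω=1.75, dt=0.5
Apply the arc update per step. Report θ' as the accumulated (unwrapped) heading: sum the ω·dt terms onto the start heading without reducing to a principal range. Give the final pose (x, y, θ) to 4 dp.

(-2.6567, 4.3969, 3.5048)

step 1: θ'=2.8798 (straight) → pose (-3.6222, 2.9706, 2.8798)
step 2: θ'=3.8798 (R=-1.0000) → pose (-2.6904, 3.1968, 3.8798)
step 3: θ'=1.8798 (R=0.2500) → pose (-2.2840, 3.0879, 1.8798)
step 4: θ'=2.6298 (R=3.0000) → pose (-3.6727, 4.7912, 2.6298)
step 5: θ'=2.6298 (straight) → pose (-3.0188, 4.4239, 2.6298)
step 6: θ'=3.5048 (R=-0.4286) → pose (-2.6567, 4.3969, 3.5048)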